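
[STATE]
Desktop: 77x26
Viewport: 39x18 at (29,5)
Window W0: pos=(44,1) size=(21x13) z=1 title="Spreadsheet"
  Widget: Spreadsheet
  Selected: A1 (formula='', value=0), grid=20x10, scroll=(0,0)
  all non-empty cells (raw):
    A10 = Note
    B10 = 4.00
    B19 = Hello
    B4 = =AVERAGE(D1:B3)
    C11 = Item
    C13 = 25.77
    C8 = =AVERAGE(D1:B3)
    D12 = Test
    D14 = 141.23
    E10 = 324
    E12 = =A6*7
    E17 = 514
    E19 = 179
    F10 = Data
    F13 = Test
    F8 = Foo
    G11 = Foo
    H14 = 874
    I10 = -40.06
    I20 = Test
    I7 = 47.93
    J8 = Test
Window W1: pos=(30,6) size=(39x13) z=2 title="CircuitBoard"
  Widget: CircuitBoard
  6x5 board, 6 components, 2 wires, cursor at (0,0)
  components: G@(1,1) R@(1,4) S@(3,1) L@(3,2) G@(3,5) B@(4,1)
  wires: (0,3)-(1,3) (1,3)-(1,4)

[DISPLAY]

               ┃       A       B   ┃   
 ┏━━━━━━━━━━━━━━━━━━━━━━━━━━━━━━━━━━━━━
 ┃ CircuitBoard                        
 ┠─────────────────────────────────────
 ┃   0 1 2 3 4 5                       
 ┃0  [.]          ·                    
 ┃                │                    
 ┃1       G       · ─ R                
 ┃                                     
 ┃2                                    
 ┃                                     
 ┃3       S   L           G            
 ┃                                     
 ┗━━━━━━━━━━━━━━━━━━━━━━━━━━━━━━━━━━━━━
                                       
                                       
                                       
                                       


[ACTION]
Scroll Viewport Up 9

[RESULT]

                                       
               ┏━━━━━━━━━━━━━━━━━━━┓   
               ┃ Spreadsheet       ┃   
               ┠───────────────────┨   
               ┃A1:                ┃   
               ┃       A       B   ┃   
 ┏━━━━━━━━━━━━━━━━━━━━━━━━━━━━━━━━━━━━━
 ┃ CircuitBoard                        
 ┠─────────────────────────────────────
 ┃   0 1 2 3 4 5                       
 ┃0  [.]          ·                    
 ┃                │                    
 ┃1       G       · ─ R                
 ┃                                     
 ┃2                                    
 ┃                                     
 ┃3       S   L           G            
 ┃                                     


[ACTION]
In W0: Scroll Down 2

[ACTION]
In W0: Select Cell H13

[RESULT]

                                       
               ┏━━━━━━━━━━━━━━━━━━━┓   
               ┃ Spreadsheet       ┃   
               ┠───────────────────┨   
               ┃H13:               ┃   
               ┃       A       B   ┃   
 ┏━━━━━━━━━━━━━━━━━━━━━━━━━━━━━━━━━━━━━
 ┃ CircuitBoard                        
 ┠─────────────────────────────────────
 ┃   0 1 2 3 4 5                       
 ┃0  [.]          ·                    
 ┃                │                    
 ┃1       G       · ─ R                
 ┃                                     
 ┃2                                    
 ┃                                     
 ┃3       S   L           G            
 ┃                                     


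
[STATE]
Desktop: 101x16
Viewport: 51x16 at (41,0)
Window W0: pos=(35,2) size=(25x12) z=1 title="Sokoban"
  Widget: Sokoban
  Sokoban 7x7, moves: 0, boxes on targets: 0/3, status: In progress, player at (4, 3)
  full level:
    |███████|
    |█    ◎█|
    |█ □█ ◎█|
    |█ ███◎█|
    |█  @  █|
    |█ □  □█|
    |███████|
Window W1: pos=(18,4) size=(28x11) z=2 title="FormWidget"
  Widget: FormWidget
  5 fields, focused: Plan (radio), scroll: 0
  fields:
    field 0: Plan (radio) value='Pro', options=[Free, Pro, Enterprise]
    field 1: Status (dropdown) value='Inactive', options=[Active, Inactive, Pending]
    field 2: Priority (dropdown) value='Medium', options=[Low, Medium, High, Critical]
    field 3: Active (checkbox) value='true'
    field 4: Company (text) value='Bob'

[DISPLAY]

                                                   
                                                   
━━━━━━━━━━━━━━━━━━┓                                
ban               ┃                                
━━━━┓─────────────┨                                
    ┃             ┃                                
────┨             ┃                                
  (●┃             ┃                                
e ▼]┃             ┃                                
  ▼]┃             ┃                                
    ┃             ┃                                
   ]┃             ┃                                
    ┃0/3          ┃                                
    ┃━━━━━━━━━━━━━┛                                
━━━━┛                                              
                                                   


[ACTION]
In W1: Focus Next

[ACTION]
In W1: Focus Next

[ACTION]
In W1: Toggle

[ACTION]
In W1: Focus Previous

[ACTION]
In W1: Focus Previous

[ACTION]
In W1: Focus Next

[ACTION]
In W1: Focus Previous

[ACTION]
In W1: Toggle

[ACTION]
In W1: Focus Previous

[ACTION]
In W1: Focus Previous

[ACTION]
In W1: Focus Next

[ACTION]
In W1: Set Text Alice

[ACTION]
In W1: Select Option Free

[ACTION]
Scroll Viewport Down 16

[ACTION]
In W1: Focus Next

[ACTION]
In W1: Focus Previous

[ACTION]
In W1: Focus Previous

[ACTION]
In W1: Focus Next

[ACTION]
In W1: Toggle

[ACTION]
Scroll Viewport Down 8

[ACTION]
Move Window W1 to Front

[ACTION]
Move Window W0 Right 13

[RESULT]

                                                   
                                                   
       ┏━━━━━━━━━━━━━━━━━━━━━━━┓                   
       ┃ Sokoban               ┃                   
━━━━┓  ┠───────────────────────┨                   
    ┃  ┃███████                ┃                   
────┨  ┃█    ◎█                ┃                   
  (●┃  ┃█ □█ ◎█                ┃                   
e ▼]┃  ┃█ ███◎█                ┃                   
  ▼]┃  ┃█  @  █                ┃                   
    ┃  ┃█ □  □█                ┃                   
   ]┃  ┃███████                ┃                   
    ┃  ┃Moves: 0  0/3          ┃                   
    ┃  ┗━━━━━━━━━━━━━━━━━━━━━━━┛                   
━━━━┛                                              
                                                   


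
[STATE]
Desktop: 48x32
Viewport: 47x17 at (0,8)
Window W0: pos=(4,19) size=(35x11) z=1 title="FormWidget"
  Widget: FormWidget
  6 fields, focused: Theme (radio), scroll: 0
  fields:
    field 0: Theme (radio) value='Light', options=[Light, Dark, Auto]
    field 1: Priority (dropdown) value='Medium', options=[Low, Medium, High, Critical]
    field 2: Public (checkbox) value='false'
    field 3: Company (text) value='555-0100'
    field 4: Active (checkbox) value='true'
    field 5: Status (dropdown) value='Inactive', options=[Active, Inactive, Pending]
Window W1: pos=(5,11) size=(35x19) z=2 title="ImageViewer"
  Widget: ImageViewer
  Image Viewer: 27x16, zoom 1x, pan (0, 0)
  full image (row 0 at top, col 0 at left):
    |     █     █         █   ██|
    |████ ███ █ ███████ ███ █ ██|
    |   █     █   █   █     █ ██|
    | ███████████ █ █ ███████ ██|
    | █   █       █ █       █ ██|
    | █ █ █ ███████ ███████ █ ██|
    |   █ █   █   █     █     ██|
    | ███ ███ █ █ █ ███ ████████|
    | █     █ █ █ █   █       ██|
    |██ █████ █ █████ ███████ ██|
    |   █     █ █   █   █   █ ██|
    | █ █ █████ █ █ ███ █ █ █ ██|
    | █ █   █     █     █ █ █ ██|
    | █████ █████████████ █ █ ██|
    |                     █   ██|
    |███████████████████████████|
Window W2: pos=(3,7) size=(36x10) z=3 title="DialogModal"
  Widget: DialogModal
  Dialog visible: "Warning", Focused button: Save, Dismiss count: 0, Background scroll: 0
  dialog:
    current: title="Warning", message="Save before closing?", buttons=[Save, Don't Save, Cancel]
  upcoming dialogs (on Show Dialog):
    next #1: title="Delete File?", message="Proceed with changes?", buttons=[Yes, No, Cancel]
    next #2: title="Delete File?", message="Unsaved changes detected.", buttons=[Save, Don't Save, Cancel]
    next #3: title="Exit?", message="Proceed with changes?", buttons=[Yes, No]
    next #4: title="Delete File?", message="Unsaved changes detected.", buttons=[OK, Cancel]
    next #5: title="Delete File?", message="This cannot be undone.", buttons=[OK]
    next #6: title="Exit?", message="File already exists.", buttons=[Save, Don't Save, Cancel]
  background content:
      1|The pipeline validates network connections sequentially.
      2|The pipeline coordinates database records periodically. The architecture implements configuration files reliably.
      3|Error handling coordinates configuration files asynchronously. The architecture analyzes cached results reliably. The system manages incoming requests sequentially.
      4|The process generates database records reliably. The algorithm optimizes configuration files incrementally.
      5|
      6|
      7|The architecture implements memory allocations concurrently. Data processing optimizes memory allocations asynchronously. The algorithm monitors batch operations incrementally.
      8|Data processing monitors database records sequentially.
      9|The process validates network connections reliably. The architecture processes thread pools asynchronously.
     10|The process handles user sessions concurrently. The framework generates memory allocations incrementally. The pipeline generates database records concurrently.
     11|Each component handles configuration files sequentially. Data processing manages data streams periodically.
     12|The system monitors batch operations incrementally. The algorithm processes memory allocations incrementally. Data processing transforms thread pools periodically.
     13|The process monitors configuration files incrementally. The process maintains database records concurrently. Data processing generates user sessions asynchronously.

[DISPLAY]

   ┃ DialogModal                      ┃        
   ┠──────────────────────────────────┨        
   ┃Th┌────────────────────────────┐on┃        
   ┃Th│          Warning           │e ┃┓       
   ┃Er│    Save before closing?    │gu┃┃       
   ┃Th│[Save]  Don't Save   Cancel │ec┃┨       
   ┃  └────────────────────────────┘  ┃┃       
   ┃                                  ┃┃       
   ┗━━━━━━━━━━━━━━━━━━━━━━━━━━━━━━━━━━┛┃       
     ┃ ███████████ █ █ ███████ ██      ┃       
     ┃ █   █       █ █       █ ██      ┃       
    ┏┃ █ █ █ ███████ ███████ █ ██      ┃       
    ┃┃   █ █   █   █     █     ██      ┃       
    ┠┃ ███ ███ █ █ █ ███ ████████      ┃       
    ┃┃ █     █ █ █ █   █       ██      ┃       
    ┃┃██ █████ █ █████ ███████ ██      ┃       
    ┃┃   █     █ █   █   █   █ ██      ┃       


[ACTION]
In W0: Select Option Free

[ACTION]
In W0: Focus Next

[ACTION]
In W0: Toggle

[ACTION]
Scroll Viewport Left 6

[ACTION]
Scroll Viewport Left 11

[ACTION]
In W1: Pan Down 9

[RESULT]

   ┃ DialogModal                      ┃        
   ┠──────────────────────────────────┨        
   ┃Th┌────────────────────────────┐on┃        
   ┃Th│          Warning           │e ┃┓       
   ┃Er│    Save before closing?    │gu┃┃       
   ┃Th│[Save]  Don't Save   Cancel │ec┃┨       
   ┃  └────────────────────────────┘  ┃┃       
   ┃                                  ┃┃       
   ┗━━━━━━━━━━━━━━━━━━━━━━━━━━━━━━━━━━┛┃       
     ┃ █ █   █     █     █ █ █ ██      ┃       
     ┃ █████ █████████████ █ █ ██      ┃       
    ┏┃                     █   ██      ┃       
    ┃┃███████████████████████████      ┃       
    ┠┃                                 ┃       
    ┃┃                                 ┃       
    ┃┃                                 ┃       
    ┃┃                                 ┃       


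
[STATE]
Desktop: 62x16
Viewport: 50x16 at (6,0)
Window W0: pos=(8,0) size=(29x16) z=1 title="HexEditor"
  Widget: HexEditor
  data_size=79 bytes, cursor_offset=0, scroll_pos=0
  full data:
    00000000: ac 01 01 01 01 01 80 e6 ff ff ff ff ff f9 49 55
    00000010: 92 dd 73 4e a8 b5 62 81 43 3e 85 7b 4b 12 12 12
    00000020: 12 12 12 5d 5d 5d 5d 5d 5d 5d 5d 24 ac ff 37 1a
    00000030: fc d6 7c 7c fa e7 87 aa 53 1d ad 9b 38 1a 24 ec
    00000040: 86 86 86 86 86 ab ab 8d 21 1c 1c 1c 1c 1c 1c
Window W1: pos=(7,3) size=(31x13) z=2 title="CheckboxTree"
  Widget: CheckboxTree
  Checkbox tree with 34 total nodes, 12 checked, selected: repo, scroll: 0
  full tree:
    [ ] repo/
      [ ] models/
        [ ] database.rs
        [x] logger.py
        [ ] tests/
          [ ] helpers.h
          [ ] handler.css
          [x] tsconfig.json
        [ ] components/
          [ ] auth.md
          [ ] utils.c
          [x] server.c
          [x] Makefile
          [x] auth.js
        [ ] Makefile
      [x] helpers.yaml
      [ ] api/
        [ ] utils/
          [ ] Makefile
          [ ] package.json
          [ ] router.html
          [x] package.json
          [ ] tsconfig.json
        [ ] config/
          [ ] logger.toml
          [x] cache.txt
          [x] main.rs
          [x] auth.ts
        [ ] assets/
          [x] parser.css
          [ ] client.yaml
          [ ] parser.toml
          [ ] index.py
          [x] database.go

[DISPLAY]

  ┏━━━━━━━━━━━━━━━━━━━━━━━━━━━┓                   
  ┃ HexEditor                 ┃                   
  ┠───────────────────────────┨                   
 ┏━━━━━━━━━━━━━━━━━━━━━━━━━━━━━┓                  
 ┃ CheckboxTree                ┃                  
 ┠─────────────────────────────┨                  
 ┃>[-] repo/                   ┃                  
 ┃   [-] models/               ┃                  
 ┃     [ ] database.rs         ┃                  
 ┃     [x] logger.py           ┃                  
 ┃     [-] tests/              ┃                  
 ┃       [ ] helpers.h         ┃                  
 ┃       [ ] handler.css       ┃                  
 ┃       [x] tsconfig.json     ┃                  
 ┃     [-] components/         ┃                  
 ┗━━━━━━━━━━━━━━━━━━━━━━━━━━━━━┛                  


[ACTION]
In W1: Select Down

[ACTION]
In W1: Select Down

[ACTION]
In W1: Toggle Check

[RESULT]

  ┏━━━━━━━━━━━━━━━━━━━━━━━━━━━┓                   
  ┃ HexEditor                 ┃                   
  ┠───────────────────────────┨                   
 ┏━━━━━━━━━━━━━━━━━━━━━━━━━━━━━┓                  
 ┃ CheckboxTree                ┃                  
 ┠─────────────────────────────┨                  
 ┃ [-] repo/                   ┃                  
 ┃   [-] models/               ┃                  
 ┃>    [x] database.rs         ┃                  
 ┃     [x] logger.py           ┃                  
 ┃     [-] tests/              ┃                  
 ┃       [ ] helpers.h         ┃                  
 ┃       [ ] handler.css       ┃                  
 ┃       [x] tsconfig.json     ┃                  
 ┃     [-] components/         ┃                  
 ┗━━━━━━━━━━━━━━━━━━━━━━━━━━━━━┛                  


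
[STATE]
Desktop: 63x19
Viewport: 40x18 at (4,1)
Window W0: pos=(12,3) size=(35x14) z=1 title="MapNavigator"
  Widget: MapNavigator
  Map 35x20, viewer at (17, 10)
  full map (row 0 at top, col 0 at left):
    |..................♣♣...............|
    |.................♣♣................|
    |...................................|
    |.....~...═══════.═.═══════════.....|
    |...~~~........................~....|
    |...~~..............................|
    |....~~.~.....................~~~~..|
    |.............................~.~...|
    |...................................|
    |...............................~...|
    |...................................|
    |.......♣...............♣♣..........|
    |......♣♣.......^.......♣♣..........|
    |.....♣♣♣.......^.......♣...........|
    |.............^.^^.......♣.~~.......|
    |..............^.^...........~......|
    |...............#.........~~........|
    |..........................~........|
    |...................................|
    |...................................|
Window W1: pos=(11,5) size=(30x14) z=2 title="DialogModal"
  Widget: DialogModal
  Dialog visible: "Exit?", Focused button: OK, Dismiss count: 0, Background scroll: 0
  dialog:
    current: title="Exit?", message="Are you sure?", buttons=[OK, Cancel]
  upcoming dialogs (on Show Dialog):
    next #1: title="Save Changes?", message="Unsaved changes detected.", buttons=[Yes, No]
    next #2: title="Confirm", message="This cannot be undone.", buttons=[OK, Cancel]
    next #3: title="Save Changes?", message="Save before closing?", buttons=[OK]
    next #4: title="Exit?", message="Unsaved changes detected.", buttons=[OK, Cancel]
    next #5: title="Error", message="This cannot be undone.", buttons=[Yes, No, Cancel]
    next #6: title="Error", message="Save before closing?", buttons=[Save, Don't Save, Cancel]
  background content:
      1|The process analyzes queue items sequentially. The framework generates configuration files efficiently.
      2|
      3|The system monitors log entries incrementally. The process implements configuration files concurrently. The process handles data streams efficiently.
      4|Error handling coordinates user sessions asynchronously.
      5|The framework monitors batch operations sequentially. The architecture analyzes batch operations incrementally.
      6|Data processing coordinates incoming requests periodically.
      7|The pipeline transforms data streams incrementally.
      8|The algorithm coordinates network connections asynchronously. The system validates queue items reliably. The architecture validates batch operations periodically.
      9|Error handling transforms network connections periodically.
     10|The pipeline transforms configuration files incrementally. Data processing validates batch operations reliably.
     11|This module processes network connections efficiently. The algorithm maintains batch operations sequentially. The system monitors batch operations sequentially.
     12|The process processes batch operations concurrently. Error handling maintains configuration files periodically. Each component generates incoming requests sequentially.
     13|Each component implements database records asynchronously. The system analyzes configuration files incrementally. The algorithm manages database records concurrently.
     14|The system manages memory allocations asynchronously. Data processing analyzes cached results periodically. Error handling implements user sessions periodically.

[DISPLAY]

                                        
                                        
        ┏━━━━━━━━━━━━━━━━━━━━━━━━━━━━━━━
        ┃ MapNavigator                  
       ┏━━━━━━━━━━━━━━━━━━━━━━━━━━━━┓───
       ┃ DialogModal                ┃...
       ┠────────────────────────────┨~~~
       ┃The process analyzes queue i┃~.~
       ┃                            ┃...
       ┃The s┌───────────────┐g entr┃..~
       ┃Error│     Exit?     │ates u┃...
       ┃The f│ Are you sure? │ batch┃...
       ┃Data │ [OK]  Cancel  │nates ┃...
       ┃The p└───────────────┘s data┃...
       ┃The algorithm coordinates ne┃...
       ┃Error handling transforms ne┃━━━
       ┃The pipeline transforms conf┃   
       ┗━━━━━━━━━━━━━━━━━━━━━━━━━━━━┛   


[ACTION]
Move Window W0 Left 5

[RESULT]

                                        
                                        
   ┏━━━━━━━━━━━━━━━━━━━━━━━━━━━━━━━━━┓  
   ┃ MapNavigator                    ┃  
   ┠───┏━━━━━━━━━━━━━━━━━━━━━━━━━━━━┓┨  
   ┃..~┃ DialogModal                ┃┃  
   ┃...┠────────────────────────────┨┃  
   ┃...┃The process analyzes queue i┃┃  
   ┃...┃                            ┃┃  
   ┃...┃The s┌───────────────┐g entr┃┃  
   ┃...┃Error│     Exit?     │ates u┃┃  
   ┃...┃The f│ Are you sure? │ batch┃┃  
   ┃...┃Data │ [OK]  Cancel  │nates ┃┃  
   ┃...┃The p└───────────────┘s data┃┃  
   ┃...┃The algorithm coordinates ne┃┃  
   ┗━━━┃Error handling transforms ne┃┛  
       ┃The pipeline transforms conf┃   
       ┗━━━━━━━━━━━━━━━━━━━━━━━━━━━━┛   


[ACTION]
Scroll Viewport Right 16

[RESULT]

                                        
                                        
━━━━━━━━━━━━━━━━━━━━━┓                  
r                    ┃                  
━━━━━━━━━━━━━━━━━━━━┓┨                  
odal                ┃┃                  
────────────────────┨┃                  
ess analyzes queue i┃┃                  
                    ┃┃                  
─────────────┐g entr┃┃                  
   Exit?     │ates u┃┃                  
re you sure? │ batch┃┃                  
OK]  Cancel  │nates ┃┃                  
─────────────┘s data┃┃                  
rithm coordinates ne┃┃                  
ndling transforms ne┃┛                  
line transforms conf┃                   
━━━━━━━━━━━━━━━━━━━━┛                   


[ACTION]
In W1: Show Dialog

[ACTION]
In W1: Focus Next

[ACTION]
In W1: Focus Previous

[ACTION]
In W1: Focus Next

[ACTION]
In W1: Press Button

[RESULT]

                                        
                                        
━━━━━━━━━━━━━━━━━━━━━┓                  
r                    ┃                  
━━━━━━━━━━━━━━━━━━━━┓┨                  
odal                ┃┃                  
────────────────────┨┃                  
ess analyzes queue i┃┃                  
                    ┃┃                  
em monitors log entr┃┃                  
ndling coordinates u┃┃                  
ework monitors batch┃┃                  
cessing coordinates ┃┃                  
line transforms data┃┃                  
rithm coordinates ne┃┃                  
ndling transforms ne┃┛                  
line transforms conf┃                   
━━━━━━━━━━━━━━━━━━━━┛                   


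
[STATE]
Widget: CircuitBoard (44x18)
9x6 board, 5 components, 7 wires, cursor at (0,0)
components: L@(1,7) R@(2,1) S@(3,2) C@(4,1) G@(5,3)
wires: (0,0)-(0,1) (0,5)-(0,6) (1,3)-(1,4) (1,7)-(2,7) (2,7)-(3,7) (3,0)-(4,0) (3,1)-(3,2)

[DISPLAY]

   0 1 2 3 4 5 6 7 8                        
0  [.]─ ·               · ─ ·               
                                            
1               · ─ ·           L           
                                │           
2       R                       ·           
                                │           
3   ·   · ─ S                   ·           
    │                                       
4   ·   C                                   
                                            
5               G                           
Cursor: (0,0)                               
                                            
                                            
                                            
                                            
                                            


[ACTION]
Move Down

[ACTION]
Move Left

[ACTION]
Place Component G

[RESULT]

   0 1 2 3 4 5 6 7 8                        
0   · ─ ·               · ─ ·               
                                            
1  [G]          · ─ ·           L           
                                │           
2       R                       ·           
                                │           
3   ·   · ─ S                   ·           
    │                                       
4   ·   C                                   
                                            
5               G                           
Cursor: (1,0)                               
                                            
                                            
                                            
                                            
                                            


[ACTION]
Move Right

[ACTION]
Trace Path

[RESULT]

   0 1 2 3 4 5 6 7 8                        
0   · ─ ·               · ─ ·               
                                            
1   G  [.]      · ─ ·           L           
                                │           
2       R                       ·           
                                │           
3   ·   · ─ S                   ·           
    │                                       
4   ·   C                                   
                                            
5               G                           
Cursor: (1,1)  Trace: No connections        
                                            
                                            
                                            
                                            
                                            


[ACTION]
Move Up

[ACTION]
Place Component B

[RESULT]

   0 1 2 3 4 5 6 7 8                        
0   · ─[B]              · ─ ·               
                                            
1   G           · ─ ·           L           
                                │           
2       R                       ·           
                                │           
3   ·   · ─ S                   ·           
    │                                       
4   ·   C                                   
                                            
5               G                           
Cursor: (0,1)  Trace: No connections        
                                            
                                            
                                            
                                            
                                            


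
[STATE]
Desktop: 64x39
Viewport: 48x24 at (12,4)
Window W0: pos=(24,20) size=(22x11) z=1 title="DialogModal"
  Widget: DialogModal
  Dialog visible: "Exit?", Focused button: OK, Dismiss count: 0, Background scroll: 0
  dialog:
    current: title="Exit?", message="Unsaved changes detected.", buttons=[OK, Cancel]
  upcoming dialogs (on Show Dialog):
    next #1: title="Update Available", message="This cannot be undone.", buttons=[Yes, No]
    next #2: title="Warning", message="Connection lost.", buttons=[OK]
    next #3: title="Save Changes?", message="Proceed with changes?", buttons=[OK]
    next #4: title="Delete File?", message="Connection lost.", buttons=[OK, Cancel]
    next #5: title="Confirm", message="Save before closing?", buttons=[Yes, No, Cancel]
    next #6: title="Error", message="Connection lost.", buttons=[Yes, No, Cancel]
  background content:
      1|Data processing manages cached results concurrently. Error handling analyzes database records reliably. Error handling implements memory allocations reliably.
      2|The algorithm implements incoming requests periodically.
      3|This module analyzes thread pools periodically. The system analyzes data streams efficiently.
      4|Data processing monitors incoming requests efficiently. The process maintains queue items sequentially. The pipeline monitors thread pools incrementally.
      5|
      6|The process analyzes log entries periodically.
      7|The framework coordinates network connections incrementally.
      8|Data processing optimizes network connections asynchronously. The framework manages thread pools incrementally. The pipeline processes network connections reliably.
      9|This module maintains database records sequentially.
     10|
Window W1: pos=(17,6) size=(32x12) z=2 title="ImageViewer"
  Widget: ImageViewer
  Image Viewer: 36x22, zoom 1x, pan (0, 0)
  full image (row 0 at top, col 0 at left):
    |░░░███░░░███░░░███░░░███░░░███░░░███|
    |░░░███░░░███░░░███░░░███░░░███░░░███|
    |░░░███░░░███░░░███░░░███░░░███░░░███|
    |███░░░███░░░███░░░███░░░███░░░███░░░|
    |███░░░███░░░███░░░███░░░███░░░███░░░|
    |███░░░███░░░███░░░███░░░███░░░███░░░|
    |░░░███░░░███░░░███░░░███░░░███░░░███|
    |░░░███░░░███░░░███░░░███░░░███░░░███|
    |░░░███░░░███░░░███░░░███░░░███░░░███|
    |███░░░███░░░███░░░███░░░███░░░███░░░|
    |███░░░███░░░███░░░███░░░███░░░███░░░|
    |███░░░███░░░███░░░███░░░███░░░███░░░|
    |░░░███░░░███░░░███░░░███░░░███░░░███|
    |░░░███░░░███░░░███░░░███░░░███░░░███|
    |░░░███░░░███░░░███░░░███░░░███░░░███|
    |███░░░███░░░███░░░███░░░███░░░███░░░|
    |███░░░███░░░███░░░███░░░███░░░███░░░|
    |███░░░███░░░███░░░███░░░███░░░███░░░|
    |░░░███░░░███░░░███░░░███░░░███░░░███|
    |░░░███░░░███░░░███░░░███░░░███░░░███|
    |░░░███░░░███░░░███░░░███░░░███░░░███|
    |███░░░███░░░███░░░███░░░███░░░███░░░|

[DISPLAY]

                                                
                                                
     ┏━━━━━━━━━━━━━━━━━━━━━━━━━━━━━━┓           
     ┃ ImageViewer                  ┃           
     ┠──────────────────────────────┨           
     ┃░░░███░░░███░░░███░░░███░░░███┃           
     ┃░░░███░░░███░░░███░░░███░░░███┃           
     ┃░░░███░░░███░░░███░░░███░░░███┃           
     ┃███░░░███░░░███░░░███░░░███░░░┃           
     ┃███░░░███░░░███░░░███░░░███░░░┃           
     ┃███░░░███░░░███░░░███░░░███░░░┃           
     ┃░░░███░░░███░░░███░░░███░░░███┃           
     ┃░░░███░░░███░░░███░░░███░░░███┃           
     ┗━━━━━━━━━━━━━━━━━━━━━━━━━━━━━━┛           
                                                
                                                
            ┏━━━━━━━━━━━━━━━━━━━━┓              
            ┃ DialogModal        ┃              
            ┠────────────────────┨              
            ┃Data processing mana┃              
            ┃Th┌──────────────┐em┃              
            ┃Th│    Exit?     │es┃              
            ┃Da│Unsaved change│ni┃              
            ┃  │[OK]  Cancel  │  ┃              


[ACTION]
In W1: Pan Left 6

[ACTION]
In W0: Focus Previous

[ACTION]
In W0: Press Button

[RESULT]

                                                
                                                
     ┏━━━━━━━━━━━━━━━━━━━━━━━━━━━━━━┓           
     ┃ ImageViewer                  ┃           
     ┠──────────────────────────────┨           
     ┃░░░███░░░███░░░███░░░███░░░███┃           
     ┃░░░███░░░███░░░███░░░███░░░███┃           
     ┃░░░███░░░███░░░███░░░███░░░███┃           
     ┃███░░░███░░░███░░░███░░░███░░░┃           
     ┃███░░░███░░░███░░░███░░░███░░░┃           
     ┃███░░░███░░░███░░░███░░░███░░░┃           
     ┃░░░███░░░███░░░███░░░███░░░███┃           
     ┃░░░███░░░███░░░███░░░███░░░███┃           
     ┗━━━━━━━━━━━━━━━━━━━━━━━━━━━━━━┛           
                                                
                                                
            ┏━━━━━━━━━━━━━━━━━━━━┓              
            ┃ DialogModal        ┃              
            ┠────────────────────┨              
            ┃Data processing mana┃              
            ┃The algorithm implem┃              
            ┃This module analyzes┃              
            ┃Data processing moni┃              
            ┃                    ┃              


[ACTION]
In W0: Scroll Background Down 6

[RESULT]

                                                
                                                
     ┏━━━━━━━━━━━━━━━━━━━━━━━━━━━━━━┓           
     ┃ ImageViewer                  ┃           
     ┠──────────────────────────────┨           
     ┃░░░███░░░███░░░███░░░███░░░███┃           
     ┃░░░███░░░███░░░███░░░███░░░███┃           
     ┃░░░███░░░███░░░███░░░███░░░███┃           
     ┃███░░░███░░░███░░░███░░░███░░░┃           
     ┃███░░░███░░░███░░░███░░░███░░░┃           
     ┃███░░░███░░░███░░░███░░░███░░░┃           
     ┃░░░███░░░███░░░███░░░███░░░███┃           
     ┃░░░███░░░███░░░███░░░███░░░███┃           
     ┗━━━━━━━━━━━━━━━━━━━━━━━━━━━━━━┛           
                                                
                                                
            ┏━━━━━━━━━━━━━━━━━━━━┓              
            ┃ DialogModal        ┃              
            ┠────────────────────┨              
            ┃The framework coordi┃              
            ┃Data processing opti┃              
            ┃This module maintain┃              
            ┃                    ┃              
            ┃                    ┃              
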